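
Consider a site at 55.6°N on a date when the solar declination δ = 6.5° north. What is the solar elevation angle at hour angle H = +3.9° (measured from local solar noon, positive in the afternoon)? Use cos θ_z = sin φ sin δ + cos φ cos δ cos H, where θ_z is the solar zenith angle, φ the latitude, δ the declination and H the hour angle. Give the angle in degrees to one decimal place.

cos θ_z = sin(55.6°) sin(6.5°) + cos(55.6°) cos(6.5°) cos(3.90°) = 0.0934 + 0.5600 = 0.6534.
θ_z = arccos(0.6534) = 49.20°, so the elevation is 90° − 49.20° = 40.80°.

40.8°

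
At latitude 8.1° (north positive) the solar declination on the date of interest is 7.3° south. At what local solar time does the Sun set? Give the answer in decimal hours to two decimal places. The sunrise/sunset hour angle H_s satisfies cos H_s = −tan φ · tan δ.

−tan φ tan δ = −(0.1423)(-0.1281) = 0.0182; H_s = arccos(0.0182) = 88.96°.
Sunset is at 12 + H_s/15 = 12 + 5.931 = 17.931 h local solar time.

17.93 h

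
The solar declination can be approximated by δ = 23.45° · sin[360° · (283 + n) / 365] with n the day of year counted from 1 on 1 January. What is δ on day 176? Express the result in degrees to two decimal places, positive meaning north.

+23.42°

360 × (283 + 176) / 365 = 452.712°; sin(452.712°) = 0.9989.
δ = 23.45 × 0.9989 = 23.424° ≈ +23.42°.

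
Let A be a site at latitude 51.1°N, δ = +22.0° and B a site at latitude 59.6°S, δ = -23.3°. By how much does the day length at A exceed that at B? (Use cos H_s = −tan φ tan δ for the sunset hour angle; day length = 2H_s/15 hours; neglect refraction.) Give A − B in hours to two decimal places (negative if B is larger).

A: H_s = arccos(−tan 51.1° · tan 22.0°) = 120.05°, so 2H_s/15 = 16.0067 h.
B: H_s = arccos(−tan -59.6° · tan -23.3°) = 137.23°, so 2H_s/15 = 18.2973 h.
A − B = 16.0067 − 18.2973 = -2.2906 h.

-2.29 h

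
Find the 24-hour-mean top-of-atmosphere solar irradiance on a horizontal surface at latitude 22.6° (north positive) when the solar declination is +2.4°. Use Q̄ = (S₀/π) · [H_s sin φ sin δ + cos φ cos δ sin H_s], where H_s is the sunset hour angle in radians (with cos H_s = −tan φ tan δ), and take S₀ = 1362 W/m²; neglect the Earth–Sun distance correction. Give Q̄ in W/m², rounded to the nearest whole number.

−tan φ tan δ = −(0.4163)(0.0419) = -0.0174; H_s = arccos(-0.0174) = 91.00°. In radians, H_s = 1.5882.
H_s sin φ sin δ = 1.5882 × 0.3843 × 0.0419 = 0.0256.
cos φ cos δ sin H_s = 0.9232 × 0.9991 × 0.9998 = 0.9222.
Q̄ = (1362/π) × (0.0256 + 0.9222) = 433.54 × 0.9478 = 410.91 W/m².

411 W/m²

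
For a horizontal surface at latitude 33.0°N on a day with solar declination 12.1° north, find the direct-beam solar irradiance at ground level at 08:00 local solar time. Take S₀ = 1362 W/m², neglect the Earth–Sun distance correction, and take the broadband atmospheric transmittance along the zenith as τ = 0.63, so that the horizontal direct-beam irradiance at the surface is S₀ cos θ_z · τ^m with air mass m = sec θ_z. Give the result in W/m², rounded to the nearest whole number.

296 W/m²

Hour angle H = 15° × (8 − 12) = -60.00°.
cos θ_z = sin(33.0°) sin(12.1°) + cos(33.0°) cos(12.1°) cos(-60.00°) = 0.1142 + 0.4100 = 0.5242.
Air mass m = 1/cos θ_z = 1/0.5242 = 1.908; τ^m = 0.63^1.908 = 0.4141.
Surface direct beam = 1362 × 0.5242 × 0.4141 = 295.65 W/m².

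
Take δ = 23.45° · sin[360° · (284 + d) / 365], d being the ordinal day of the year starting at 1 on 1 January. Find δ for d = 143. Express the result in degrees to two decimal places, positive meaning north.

360 × (284 + 143) / 365 = 421.151°; sin(421.151°) = 0.8759.
δ = 23.45 × 0.8759 = 20.540° ≈ +20.54°.

+20.54°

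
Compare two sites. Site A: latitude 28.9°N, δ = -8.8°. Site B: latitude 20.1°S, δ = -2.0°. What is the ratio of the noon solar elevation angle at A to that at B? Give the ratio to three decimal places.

0.727

A: 90° − |28.9 − (-8.8)| = 52.30°.
B: 90° − |-20.1 − (-2.0)| = 71.90°.
Ratio A/B = 52.3000 / 71.9000 = 0.7274.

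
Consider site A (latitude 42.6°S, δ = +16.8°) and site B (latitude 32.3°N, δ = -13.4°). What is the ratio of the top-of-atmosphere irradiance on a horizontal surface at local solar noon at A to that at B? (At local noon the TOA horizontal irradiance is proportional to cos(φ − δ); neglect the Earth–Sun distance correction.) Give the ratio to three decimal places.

A: cos θ_z = cos(-42.6° − (16.8°)) = 0.5090.
B: cos θ_z = cos(32.3° − (-13.4°)) = 0.6984.
Ratio A/B = 0.5090 / 0.6984 = 0.7288.

0.729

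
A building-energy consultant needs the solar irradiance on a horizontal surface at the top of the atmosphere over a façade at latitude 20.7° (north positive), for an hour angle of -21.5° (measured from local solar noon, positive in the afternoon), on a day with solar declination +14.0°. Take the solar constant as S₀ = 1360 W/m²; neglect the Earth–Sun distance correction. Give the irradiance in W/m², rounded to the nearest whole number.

cos θ_z = sin φ sin δ + cos φ cos δ cos H = (0.3535)(0.2419) + (0.9354)(0.9703)(0.9304) = 0.9300.
Top-of-atmosphere irradiance = S₀ cos θ_z = 1360 × 0.9300 = 1264.80 W/m².

1265 W/m²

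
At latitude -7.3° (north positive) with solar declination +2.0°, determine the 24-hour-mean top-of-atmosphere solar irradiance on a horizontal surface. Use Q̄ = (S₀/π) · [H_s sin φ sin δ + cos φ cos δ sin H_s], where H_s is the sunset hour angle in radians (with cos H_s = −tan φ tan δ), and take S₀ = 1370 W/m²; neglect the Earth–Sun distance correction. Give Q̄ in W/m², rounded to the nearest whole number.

429 W/m²

cos H_s = −tan(-7.3°) · tan(2.0°) = 0.0045, so H_s = arccos(0.0045) = 89.74°. In radians, H_s = 1.5663.
H_s sin φ sin δ = 1.5663 × -0.1271 × 0.0349 = -0.0069.
cos φ cos δ sin H_s = 0.9919 × 0.9994 × 1.0000 = 0.9913.
Q̄ = (1370/π) × (-0.0069 + 0.9913) = 436.08 × 0.9844 = 429.28 W/m².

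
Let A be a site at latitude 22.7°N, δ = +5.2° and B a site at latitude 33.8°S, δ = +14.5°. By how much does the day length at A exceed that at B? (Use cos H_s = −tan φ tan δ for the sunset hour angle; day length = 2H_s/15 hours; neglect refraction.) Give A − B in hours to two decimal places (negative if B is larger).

A: H_s = arccos(−tan 22.7° · tan 5.2°) = 92.18°, so 2H_s/15 = 12.2907 h.
B: H_s = arccos(−tan -33.8° · tan 14.5°) = 80.03°, so 2H_s/15 = 10.6707 h.
A − B = 12.2907 − 10.6707 = 1.6200 h.

+1.62 h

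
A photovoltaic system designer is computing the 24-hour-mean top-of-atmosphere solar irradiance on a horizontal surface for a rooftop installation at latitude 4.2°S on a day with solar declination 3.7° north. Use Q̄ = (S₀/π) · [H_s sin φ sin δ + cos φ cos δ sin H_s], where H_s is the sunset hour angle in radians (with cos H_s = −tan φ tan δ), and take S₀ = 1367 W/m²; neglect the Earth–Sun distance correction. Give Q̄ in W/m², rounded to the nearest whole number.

430 W/m²

−tan φ tan δ = −(-0.0734)(0.0647) = 0.0047; H_s = arccos(0.0047) = 89.73°. In radians, H_s = 1.5661.
H_s sin φ sin δ = 1.5661 × -0.0732 × 0.0645 = -0.0074.
cos φ cos δ sin H_s = 0.9973 × 0.9979 × 1.0000 = 0.9952.
Q̄ = (1367/π) × (-0.0074 + 0.9952) = 435.13 × 0.9878 = 429.82 W/m².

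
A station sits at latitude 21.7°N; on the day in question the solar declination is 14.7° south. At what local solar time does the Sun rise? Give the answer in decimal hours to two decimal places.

The sunset hour angle satisfies cos H_s = −tan φ tan δ = 0.1044, giving H_s = 84.01°.
Sunrise is at 12 − H_s/15 = 12 − 5.601 = 6.399 h local solar time.

6.40 h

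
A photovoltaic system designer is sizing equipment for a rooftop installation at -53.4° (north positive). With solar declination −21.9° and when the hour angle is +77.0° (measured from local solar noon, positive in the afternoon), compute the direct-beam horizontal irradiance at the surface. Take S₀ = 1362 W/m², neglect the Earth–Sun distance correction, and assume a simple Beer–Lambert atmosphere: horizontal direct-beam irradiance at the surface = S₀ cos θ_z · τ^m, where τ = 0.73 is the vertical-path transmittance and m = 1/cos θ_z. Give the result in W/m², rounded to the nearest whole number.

cos θ_z = sin(-53.4°) sin(-21.9°) + cos(-53.4°) cos(-21.9°) cos(77.00°) = 0.2994 + 0.1244 = 0.4238.
Air mass m = 1/cos θ_z = 1/0.4238 = 2.360; τ^m = 0.73^2.360 = 0.4758.
Surface direct beam = 1362 × 0.4238 × 0.4758 = 274.64 W/m².

275 W/m²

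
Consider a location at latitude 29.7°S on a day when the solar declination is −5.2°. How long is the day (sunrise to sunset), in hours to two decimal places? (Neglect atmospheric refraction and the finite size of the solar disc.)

12.40 hours

The sunset hour angle satisfies cos H_s = −tan φ tan δ = -0.0519, giving H_s = 92.97°.
Day length = 2 H_s / 15° h⁻¹ = 185.94° / 15 = 12.396 h.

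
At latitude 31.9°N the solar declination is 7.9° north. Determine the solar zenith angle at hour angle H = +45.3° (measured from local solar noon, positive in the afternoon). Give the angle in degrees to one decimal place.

With φ = 31.9°, δ = 7.9°, H = 45.30°: sin φ sin δ = 0.0726, cos φ cos δ cos H = 0.5915, so cos θ_z = 0.6641.
θ_z = arccos(0.6641) = 48.39°.

48.4°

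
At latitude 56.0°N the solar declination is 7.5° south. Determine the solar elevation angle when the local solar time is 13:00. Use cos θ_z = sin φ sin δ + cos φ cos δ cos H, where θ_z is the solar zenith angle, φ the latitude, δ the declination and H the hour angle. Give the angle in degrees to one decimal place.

25.3°

Hour angle H = 15° × (13 − 12) = 15.00°.
With φ = 56.0°, δ = -7.5°, H = 15.00°: sin φ sin δ = -0.1082, cos φ cos δ cos H = 0.5355, so cos θ_z = 0.4273.
θ_z = arccos(0.4273) = 64.70°, so the elevation is 90° − 64.70° = 25.30°.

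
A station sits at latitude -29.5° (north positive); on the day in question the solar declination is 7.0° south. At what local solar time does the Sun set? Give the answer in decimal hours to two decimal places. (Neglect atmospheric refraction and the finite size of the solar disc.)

18.27 h

−tan φ tan δ = −(-0.5658)(-0.1228) = -0.0695; H_s = arccos(-0.0695) = 93.99°.
Sunset is at 12 + H_s/15 = 12 + 6.266 = 18.266 h local solar time.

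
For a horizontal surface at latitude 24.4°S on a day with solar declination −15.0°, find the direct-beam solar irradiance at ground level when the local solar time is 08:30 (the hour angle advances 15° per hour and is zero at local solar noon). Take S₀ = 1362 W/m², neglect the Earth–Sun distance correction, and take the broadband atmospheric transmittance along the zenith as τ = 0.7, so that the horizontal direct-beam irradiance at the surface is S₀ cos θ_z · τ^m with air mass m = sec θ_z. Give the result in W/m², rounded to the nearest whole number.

502 W/m²

Hour angle H = 15° × (8.5 − 12) = -52.50°.
cos θ_z = sin(-24.4°) sin(-15.0°) + cos(-24.4°) cos(-15.0°) cos(-52.50°) = 0.1069 + 0.5355 = 0.6424.
Air mass m = 1/cos θ_z = 1/0.6424 = 1.557; τ^m = 0.7^1.557 = 0.5739.
Surface direct beam = 1362 × 0.6424 × 0.5739 = 502.13 W/m².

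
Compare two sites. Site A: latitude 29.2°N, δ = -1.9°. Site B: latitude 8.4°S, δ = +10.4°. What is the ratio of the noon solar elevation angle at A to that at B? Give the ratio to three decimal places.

0.827

A: 90° − |29.2 − (-1.9)| = 58.90°.
B: 90° − |-8.4 − (10.4)| = 71.20°.
Ratio A/B = 58.9000 / 71.2000 = 0.8272.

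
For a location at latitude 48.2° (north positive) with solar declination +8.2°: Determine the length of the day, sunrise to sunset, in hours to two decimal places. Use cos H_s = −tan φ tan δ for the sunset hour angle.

13.24 hours

cos H_s = −tan(48.2°) · tan(8.2°) = -0.1612, so H_s = arccos(-0.1612) = 99.28°.
Day length = 2 H_s / 15° h⁻¹ = 198.56° / 15 = 13.237 h.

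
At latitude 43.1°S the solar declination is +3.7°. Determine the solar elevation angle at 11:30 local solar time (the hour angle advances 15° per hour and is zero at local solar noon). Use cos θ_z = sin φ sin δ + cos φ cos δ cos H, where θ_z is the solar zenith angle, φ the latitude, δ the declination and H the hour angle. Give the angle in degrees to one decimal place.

Hour angle H = 15° × (11.5 − 12) = -7.50°.
With φ = -43.1°, δ = 3.7°, H = -7.50°: sin φ sin δ = -0.0441, cos φ cos δ cos H = 0.7224, so cos θ_z = 0.6783.
θ_z = arccos(0.6783) = 47.29°, so the elevation is 90° − 47.29° = 42.71°.

42.7°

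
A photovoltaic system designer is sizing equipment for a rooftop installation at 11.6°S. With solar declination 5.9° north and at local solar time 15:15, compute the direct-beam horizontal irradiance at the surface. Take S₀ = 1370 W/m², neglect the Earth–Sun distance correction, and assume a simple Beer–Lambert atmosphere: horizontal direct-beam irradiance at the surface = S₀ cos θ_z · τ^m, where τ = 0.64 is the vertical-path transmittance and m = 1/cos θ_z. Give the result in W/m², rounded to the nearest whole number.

Hour angle H = 15° × (15.25 − 12) = 48.75°.
cos θ_z = sin(-11.6°) sin(5.9°) + cos(-11.6°) cos(5.9°) cos(48.75°) = -0.0207 + 0.6425 = 0.6218.
Air mass m = 1/cos θ_z = 1/0.6218 = 1.608; τ^m = 0.64^1.608 = 0.4879.
Surface direct beam = 1370 × 0.6218 × 0.4879 = 415.63 W/m².

416 W/m²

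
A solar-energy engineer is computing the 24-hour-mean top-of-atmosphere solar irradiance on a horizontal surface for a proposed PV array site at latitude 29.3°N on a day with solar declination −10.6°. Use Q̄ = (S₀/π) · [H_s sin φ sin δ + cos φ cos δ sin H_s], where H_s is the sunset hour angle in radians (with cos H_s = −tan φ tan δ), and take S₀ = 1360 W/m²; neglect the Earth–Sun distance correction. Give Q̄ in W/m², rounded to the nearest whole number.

312 W/m²

−tan φ tan δ = −(0.5612)(-0.1871) = 0.1050; H_s = arccos(0.1050) = 83.97°. In radians, H_s = 1.4656.
H_s sin φ sin δ = 1.4656 × 0.4894 × -0.1840 = -0.1320.
cos φ cos δ sin H_s = 0.8721 × 0.9829 × 0.9945 = 0.8525.
Q̄ = (1360/π) × (-0.1320 + 0.8525) = 432.90 × 0.7205 = 311.90 W/m².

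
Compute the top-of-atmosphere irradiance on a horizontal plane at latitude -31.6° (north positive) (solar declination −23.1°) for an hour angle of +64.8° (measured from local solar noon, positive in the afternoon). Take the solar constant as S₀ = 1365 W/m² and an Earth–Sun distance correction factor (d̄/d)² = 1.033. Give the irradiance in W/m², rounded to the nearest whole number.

760 W/m²

cos θ_z = sin φ sin δ + cos φ cos δ cos H = (-0.5240)(-0.3923) + (0.8517)(0.9198)(0.4258) = 0.5391.
Top-of-atmosphere irradiance = S₀ (d̄/d)² cos θ_z = 1365 × 1.033 × 0.5391 = 760.16 W/m².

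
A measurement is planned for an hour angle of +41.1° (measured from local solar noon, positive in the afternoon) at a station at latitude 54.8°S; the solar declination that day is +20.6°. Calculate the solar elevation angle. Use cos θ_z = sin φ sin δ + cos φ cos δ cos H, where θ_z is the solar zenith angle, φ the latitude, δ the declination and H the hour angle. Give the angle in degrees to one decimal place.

cos θ_z = sin(-54.8°) sin(20.6°) + cos(-54.8°) cos(20.6°) cos(41.10°) = -0.2875 + 0.4066 = 0.1191.
θ_z = arccos(0.1191) = 83.16°, so the elevation is 90° − 83.16° = 6.84°.

6.8°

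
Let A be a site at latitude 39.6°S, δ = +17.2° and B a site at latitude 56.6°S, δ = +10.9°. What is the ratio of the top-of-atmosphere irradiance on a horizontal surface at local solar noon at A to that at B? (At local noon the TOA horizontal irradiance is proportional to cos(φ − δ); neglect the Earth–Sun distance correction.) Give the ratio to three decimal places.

A: cos θ_z = cos(-39.6° − (17.2°)) = 0.5476.
B: cos θ_z = cos(-56.6° − (10.9°)) = 0.3827.
Ratio A/B = 0.5476 / 0.3827 = 1.4309.

1.431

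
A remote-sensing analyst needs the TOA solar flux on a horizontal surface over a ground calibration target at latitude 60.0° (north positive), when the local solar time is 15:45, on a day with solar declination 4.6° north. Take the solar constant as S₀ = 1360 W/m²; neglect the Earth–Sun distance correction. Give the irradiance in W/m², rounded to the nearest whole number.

Hour angle H = 15° × (15.75 − 12) = 56.25°.
cos θ_z = sin(60.0°) sin(4.6°) + cos(60.0°) cos(4.6°) cos(56.25°) = 0.0695 + 0.2769 = 0.3464.
Top-of-atmosphere irradiance = S₀ cos θ_z = 1360 × 0.3464 = 471.10 W/m².

471 W/m²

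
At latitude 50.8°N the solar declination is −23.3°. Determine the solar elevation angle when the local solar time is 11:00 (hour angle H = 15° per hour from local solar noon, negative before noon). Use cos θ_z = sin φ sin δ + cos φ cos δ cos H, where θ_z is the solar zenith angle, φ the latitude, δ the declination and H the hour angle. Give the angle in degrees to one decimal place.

14.7°

Hour angle H = 15° × (11 − 12) = -15.00°.
With φ = 50.8°, δ = -23.3°, H = -15.00°: sin φ sin δ = -0.3065, cos φ cos δ cos H = 0.5607, so cos θ_z = 0.2542.
θ_z = arccos(0.2542) = 75.27°, so the elevation is 90° − 75.27° = 14.73°.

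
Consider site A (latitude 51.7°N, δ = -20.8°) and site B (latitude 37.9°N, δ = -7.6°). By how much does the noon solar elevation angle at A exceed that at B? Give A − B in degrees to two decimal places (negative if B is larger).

A: 90° − |51.7 − (-20.8)| = 17.50°.
B: 90° − |37.9 − (-7.6)| = 44.50°.
A − B = 17.50 − 44.50 = -27.00°.

-27.00°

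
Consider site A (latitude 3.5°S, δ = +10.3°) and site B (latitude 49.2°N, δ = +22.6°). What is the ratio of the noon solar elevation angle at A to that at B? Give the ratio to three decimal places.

1.202

A: 90° − |-3.5 − (10.3)| = 76.20°.
B: 90° − |49.2 − (22.6)| = 63.40°.
Ratio A/B = 76.2000 / 63.4000 = 1.2019.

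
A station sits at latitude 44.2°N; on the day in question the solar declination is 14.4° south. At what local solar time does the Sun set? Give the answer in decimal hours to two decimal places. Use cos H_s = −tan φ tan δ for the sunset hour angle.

17.04 h

−tan φ tan δ = −(0.9725)(-0.2568) = 0.2497; H_s = arccos(0.2497) = 75.54°.
Sunset is at 12 + H_s/15 = 12 + 5.036 = 17.036 h local solar time.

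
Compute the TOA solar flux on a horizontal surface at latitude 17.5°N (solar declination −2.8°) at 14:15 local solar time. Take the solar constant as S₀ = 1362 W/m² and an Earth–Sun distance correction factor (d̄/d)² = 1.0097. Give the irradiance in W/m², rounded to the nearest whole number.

1069 W/m²

Hour angle H = 15° × (14.25 − 12) = 33.75°.
cos θ_z = sin φ sin δ + cos φ cos δ cos H = (0.3007)(-0.0488) + (0.9537)(0.9988)(0.8315) = 0.7774.
Top-of-atmosphere irradiance = S₀ (d̄/d)² cos θ_z = 1362 × 1.0097 × 0.7774 = 1069.09 W/m².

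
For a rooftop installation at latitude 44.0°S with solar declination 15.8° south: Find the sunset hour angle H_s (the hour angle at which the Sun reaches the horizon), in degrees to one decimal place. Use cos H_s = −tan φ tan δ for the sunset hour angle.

105.9°

The sunset hour angle satisfies cos H_s = −tan φ tan δ = -0.2733, giving H_s = 105.86°.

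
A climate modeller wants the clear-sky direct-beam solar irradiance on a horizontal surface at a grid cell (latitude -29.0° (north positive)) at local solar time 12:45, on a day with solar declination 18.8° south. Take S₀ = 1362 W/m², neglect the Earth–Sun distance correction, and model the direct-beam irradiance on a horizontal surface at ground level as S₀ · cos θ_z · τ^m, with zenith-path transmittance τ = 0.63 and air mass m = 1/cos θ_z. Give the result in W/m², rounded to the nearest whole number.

Hour angle H = 15° × (12.75 − 12) = 11.25°.
With φ = -29.0°, δ = -18.8°, H = 11.25°: sin φ sin δ = 0.1562, cos φ cos δ cos H = 0.8120, so cos θ_z = 0.9682.
Air mass m = 1/cos θ_z = 1/0.9682 = 1.033; τ^m = 0.63^1.033 = 0.6205.
Surface direct beam = 1362 × 0.9682 × 0.6205 = 818.25 W/m².

818 W/m²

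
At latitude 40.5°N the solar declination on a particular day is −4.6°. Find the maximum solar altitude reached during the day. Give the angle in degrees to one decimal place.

At local solar noon the hour angle is zero, so the elevation is 90° − |φ − δ| = 90° − |40.5° − (-4.6°)| = 90° − 45.1° = 44.9°.

44.9°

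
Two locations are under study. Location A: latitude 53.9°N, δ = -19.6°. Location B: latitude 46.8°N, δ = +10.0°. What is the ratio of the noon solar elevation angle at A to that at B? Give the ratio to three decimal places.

0.310

A: 90° − |53.9 − (-19.6)| = 16.50°.
B: 90° − |46.8 − (10.0)| = 53.20°.
Ratio A/B = 16.5000 / 53.2000 = 0.3102.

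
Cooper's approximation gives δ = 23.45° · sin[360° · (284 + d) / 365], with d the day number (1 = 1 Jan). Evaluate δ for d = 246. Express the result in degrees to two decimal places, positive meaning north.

+6.96°

360 × (284 + 246) / 365 = 522.740°; sin(522.740°) = 0.2967.
δ = 23.45 × 0.2967 = 6.958° ≈ +6.96°.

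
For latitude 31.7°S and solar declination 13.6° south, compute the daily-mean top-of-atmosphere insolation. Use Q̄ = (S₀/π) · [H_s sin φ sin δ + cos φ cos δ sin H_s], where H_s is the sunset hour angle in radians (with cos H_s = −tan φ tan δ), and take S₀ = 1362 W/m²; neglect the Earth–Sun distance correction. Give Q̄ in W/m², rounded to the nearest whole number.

447 W/m²

−tan φ tan δ = −(-0.6176)(-0.2419) = -0.1494; H_s = arccos(-0.1494) = 98.59°. In radians, H_s = 1.7207.
H_s sin φ sin δ = 1.7207 × -0.5255 × -0.2351 = 0.2126.
cos φ cos δ sin H_s = 0.8508 × 0.9720 × 0.9888 = 0.8177.
Q̄ = (1362/π) × (0.2126 + 0.8177) = 433.54 × 1.0303 = 446.68 W/m².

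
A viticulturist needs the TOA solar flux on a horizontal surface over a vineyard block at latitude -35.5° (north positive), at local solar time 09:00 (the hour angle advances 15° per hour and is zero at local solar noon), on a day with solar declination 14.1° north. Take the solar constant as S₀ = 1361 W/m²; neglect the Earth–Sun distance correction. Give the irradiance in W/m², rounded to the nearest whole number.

567 W/m²

Hour angle H = 15° × (9 − 12) = -45.00°.
cos θ_z = sin(-35.5°) sin(14.1°) + cos(-35.5°) cos(14.1°) cos(-45.00°) = -0.1415 + 0.5583 = 0.4168.
Top-of-atmosphere irradiance = S₀ cos θ_z = 1361 × 0.4168 = 567.26 W/m².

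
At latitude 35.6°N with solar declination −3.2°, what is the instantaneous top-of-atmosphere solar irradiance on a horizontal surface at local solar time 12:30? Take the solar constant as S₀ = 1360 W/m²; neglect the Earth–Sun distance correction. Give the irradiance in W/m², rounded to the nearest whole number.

Hour angle H = 15° × (12.5 − 12) = 7.50°.
cos θ_z = sin φ sin δ + cos φ cos δ cos H = (0.5821)(-0.0558) + (0.8131)(0.9984)(0.9914) = 0.7723.
Top-of-atmosphere irradiance = S₀ cos θ_z = 1360 × 0.7723 = 1050.33 W/m².

1050 W/m²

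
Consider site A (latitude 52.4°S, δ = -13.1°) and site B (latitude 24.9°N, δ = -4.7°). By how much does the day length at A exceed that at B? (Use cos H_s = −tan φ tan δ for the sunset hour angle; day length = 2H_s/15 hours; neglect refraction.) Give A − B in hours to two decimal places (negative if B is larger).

A: H_s = arccos(−tan -52.4° · tan -13.1°) = 107.59°, so 2H_s/15 = 14.3453 h.
B: H_s = arccos(−tan 24.9° · tan -4.7°) = 87.81°, so 2H_s/15 = 11.7080 h.
A − B = 14.3453 − 11.7080 = 2.6373 h.

+2.64 h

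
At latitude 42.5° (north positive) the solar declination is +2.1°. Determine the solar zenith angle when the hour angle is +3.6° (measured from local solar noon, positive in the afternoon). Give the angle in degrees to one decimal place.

40.5°

With φ = 42.5°, δ = 2.1°, H = 3.60°: sin φ sin δ = 0.0248, cos φ cos δ cos H = 0.7353, so cos θ_z = 0.7601.
θ_z = arccos(0.7601) = 40.53°.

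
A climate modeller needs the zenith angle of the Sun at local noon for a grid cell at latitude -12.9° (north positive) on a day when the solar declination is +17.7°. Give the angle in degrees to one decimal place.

At local solar noon the hour angle is zero, so the zenith angle is |φ − δ| = |-12.9° − (17.7°)| = 30.6°.

30.6°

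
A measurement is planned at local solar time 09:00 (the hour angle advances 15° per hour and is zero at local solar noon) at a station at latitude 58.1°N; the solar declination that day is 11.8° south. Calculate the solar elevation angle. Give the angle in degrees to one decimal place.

Hour angle H = 15° × (9 − 12) = -45.00°.
With φ = 58.1°, δ = -11.8°, H = -45.00°: sin φ sin δ = -0.1736, cos φ cos δ cos H = 0.3658, so cos θ_z = 0.1922.
θ_z = arccos(0.1922) = 78.92°, so the elevation is 90° − 78.92° = 11.08°.

11.1°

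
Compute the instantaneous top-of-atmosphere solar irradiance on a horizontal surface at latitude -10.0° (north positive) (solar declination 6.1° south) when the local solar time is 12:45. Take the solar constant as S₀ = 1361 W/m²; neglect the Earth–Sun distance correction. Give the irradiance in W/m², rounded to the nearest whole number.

Hour angle H = 15° × (12.75 − 12) = 11.25°.
cos θ_z = sin φ sin δ + cos φ cos δ cos H = (-0.1736)(-0.1063) + (0.9848)(0.9943)(0.9808) = 0.9788.
Top-of-atmosphere irradiance = S₀ cos θ_z = 1361 × 0.9788 = 1332.15 W/m².

1332 W/m²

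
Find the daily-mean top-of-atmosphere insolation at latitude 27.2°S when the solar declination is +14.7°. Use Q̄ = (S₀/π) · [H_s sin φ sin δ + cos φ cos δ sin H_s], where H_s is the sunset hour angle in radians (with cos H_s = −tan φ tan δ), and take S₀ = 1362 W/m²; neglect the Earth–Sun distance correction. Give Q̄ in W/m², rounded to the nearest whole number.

297 W/m²

−tan φ tan δ = −(-0.5139)(0.2623) = 0.1348; H_s = arccos(0.1348) = 82.25°. In radians, H_s = 1.4355.
H_s sin φ sin δ = 1.4355 × -0.4571 × 0.2538 = -0.1665.
cos φ cos δ sin H_s = 0.8894 × 0.9673 × 0.9909 = 0.8525.
Q̄ = (1362/π) × (-0.1665 + 0.8525) = 433.54 × 0.6860 = 297.41 W/m².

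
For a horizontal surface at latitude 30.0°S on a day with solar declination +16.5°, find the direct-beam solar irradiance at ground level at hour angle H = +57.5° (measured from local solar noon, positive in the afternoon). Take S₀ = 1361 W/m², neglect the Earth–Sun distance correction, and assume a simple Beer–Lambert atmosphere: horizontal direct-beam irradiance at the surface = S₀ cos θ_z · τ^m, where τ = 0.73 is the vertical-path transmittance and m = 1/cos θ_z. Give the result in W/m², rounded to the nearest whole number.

cos θ_z = sin φ sin δ + cos φ cos δ cos H = (-0.5000)(0.2840) + (0.8660)(0.9588)(0.5373) = 0.3041.
Air mass m = 1/cos θ_z = 1/0.3041 = 3.288; τ^m = 0.73^3.288 = 0.3553.
Surface direct beam = 1361 × 0.3041 × 0.3553 = 147.05 W/m².

147 W/m²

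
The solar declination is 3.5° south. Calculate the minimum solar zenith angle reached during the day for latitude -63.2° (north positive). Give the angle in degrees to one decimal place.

59.7°

At local solar noon the hour angle is zero, so the zenith angle is |φ − δ| = |-63.2° − (-3.5°)| = 59.7°.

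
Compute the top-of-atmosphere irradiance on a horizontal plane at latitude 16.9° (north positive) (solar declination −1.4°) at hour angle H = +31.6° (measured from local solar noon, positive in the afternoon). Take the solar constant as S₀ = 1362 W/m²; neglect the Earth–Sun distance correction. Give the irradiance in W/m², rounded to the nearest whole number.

1100 W/m²

cos θ_z = sin φ sin δ + cos φ cos δ cos H = (0.2907)(-0.0244) + (0.9568)(0.9997)(0.8517) = 0.8076.
Top-of-atmosphere irradiance = S₀ cos θ_z = 1362 × 0.8076 = 1099.95 W/m².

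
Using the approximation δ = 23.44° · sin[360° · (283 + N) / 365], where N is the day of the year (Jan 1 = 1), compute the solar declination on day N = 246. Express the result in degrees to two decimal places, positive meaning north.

+7.34°

360 × (283 + 246) / 365 = 521.753°; sin(521.753°) = 0.3131.
δ = 23.44 × 0.3131 = 7.339° ≈ +7.34°.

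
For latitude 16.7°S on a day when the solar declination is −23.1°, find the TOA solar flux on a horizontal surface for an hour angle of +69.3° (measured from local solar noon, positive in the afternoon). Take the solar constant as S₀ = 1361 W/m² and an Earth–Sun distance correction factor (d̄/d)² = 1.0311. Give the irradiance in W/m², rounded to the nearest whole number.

cos θ_z = sin φ sin δ + cos φ cos δ cos H = (-0.2874)(-0.3923) + (0.9578)(0.9198)(0.3535) = 0.4242.
Top-of-atmosphere irradiance = S₀ (d̄/d)² cos θ_z = 1361 × 1.0311 × 0.4242 = 595.29 W/m².

595 W/m²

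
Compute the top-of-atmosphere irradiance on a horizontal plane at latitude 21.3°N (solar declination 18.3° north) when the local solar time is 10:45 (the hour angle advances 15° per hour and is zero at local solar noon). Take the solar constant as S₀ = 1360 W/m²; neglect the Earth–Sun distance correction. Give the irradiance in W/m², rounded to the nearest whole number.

1294 W/m²

Hour angle H = 15° × (10.75 − 12) = -18.75°.
cos θ_z = sin φ sin δ + cos φ cos δ cos H = (0.3633)(0.3140) + (0.9317)(0.9494)(0.9469) = 0.9517.
Top-of-atmosphere irradiance = S₀ cos θ_z = 1360 × 0.9517 = 1294.31 W/m².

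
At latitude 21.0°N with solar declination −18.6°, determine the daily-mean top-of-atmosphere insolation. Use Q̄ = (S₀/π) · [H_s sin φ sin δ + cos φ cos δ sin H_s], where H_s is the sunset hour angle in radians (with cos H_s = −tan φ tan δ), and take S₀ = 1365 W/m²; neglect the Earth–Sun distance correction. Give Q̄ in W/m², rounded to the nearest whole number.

310 W/m²

The sunset hour angle satisfies cos H_s = −tan φ tan δ = 0.1292, giving H_s = 82.58°. In radians, H_s = 1.4413.
H_s sin φ sin δ = 1.4413 × 0.3584 × -0.3190 = -0.1648.
cos φ cos δ sin H_s = 0.9336 × 0.9478 × 0.9916 = 0.8774.
Q̄ = (1365/π) × (-0.1648 + 0.8774) = 434.49 × 0.7126 = 309.62 W/m².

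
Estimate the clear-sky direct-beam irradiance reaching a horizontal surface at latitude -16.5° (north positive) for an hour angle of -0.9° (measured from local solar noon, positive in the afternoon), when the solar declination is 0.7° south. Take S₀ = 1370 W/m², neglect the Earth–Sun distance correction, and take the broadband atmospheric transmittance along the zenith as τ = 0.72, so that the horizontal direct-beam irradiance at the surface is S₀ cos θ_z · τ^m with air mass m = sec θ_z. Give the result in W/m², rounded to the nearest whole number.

cos θ_z = sin(-16.5°) sin(-0.7°) + cos(-16.5°) cos(-0.7°) cos(-0.90°) = 0.0035 + 0.9586 = 0.9621.
Air mass m = 1/cos θ_z = 1/0.9621 = 1.039; τ^m = 0.72^1.039 = 0.7108.
Surface direct beam = 1370 × 0.9621 × 0.7108 = 936.89 W/m².

937 W/m²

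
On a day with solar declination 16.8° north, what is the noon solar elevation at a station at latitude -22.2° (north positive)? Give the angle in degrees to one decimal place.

At local solar noon the hour angle is zero, so the elevation is 90° − |φ − δ| = 90° − |-22.2° − (16.8°)| = 90° − 39.0° = 51.0°.

51.0°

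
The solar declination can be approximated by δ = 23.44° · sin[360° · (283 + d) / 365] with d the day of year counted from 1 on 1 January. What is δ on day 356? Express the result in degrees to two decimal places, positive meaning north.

-23.44°

360 × (283 + 356) / 365 = 630.247°; sin(630.247°) = -1.0000.
δ = 23.44 × -1.0000 = -23.440° ≈ -23.44°.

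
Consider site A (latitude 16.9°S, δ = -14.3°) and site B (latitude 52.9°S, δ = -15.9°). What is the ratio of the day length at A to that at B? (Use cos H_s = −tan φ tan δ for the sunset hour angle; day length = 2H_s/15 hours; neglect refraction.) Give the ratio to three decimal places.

0.842

A: H_s = arccos(−tan -16.9° · tan -14.3°) = 94.44°, so 2H_s/15 = 12.5920 h.
B: H_s = arccos(−tan -52.9° · tan -15.9°) = 112.13°, so 2H_s/15 = 14.9507 h.
Ratio A/B = 12.5920 / 14.9507 = 0.8422.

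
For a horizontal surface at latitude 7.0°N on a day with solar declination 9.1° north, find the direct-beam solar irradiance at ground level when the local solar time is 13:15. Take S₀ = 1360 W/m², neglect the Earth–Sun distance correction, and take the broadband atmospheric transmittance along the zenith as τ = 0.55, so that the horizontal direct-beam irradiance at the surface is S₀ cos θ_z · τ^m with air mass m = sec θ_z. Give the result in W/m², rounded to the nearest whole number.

685 W/m²

Hour angle H = 15° × (13.25 − 12) = 18.75°.
cos θ_z = sin φ sin δ + cos φ cos δ cos H = (0.1219)(0.1582) + (0.9925)(0.9874)(0.9469) = 0.9472.
Air mass m = 1/cos θ_z = 1/0.9472 = 1.056; τ^m = 0.55^1.056 = 0.5319.
Surface direct beam = 1360 × 0.9472 × 0.5319 = 685.19 W/m².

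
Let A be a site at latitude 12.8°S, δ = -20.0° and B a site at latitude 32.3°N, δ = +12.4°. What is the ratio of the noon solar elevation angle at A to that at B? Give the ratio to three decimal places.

1.181

A: 90° − |-12.8 − (-20.0)| = 82.80°.
B: 90° − |32.3 − (12.4)| = 70.10°.
Ratio A/B = 82.8000 / 70.1000 = 1.1812.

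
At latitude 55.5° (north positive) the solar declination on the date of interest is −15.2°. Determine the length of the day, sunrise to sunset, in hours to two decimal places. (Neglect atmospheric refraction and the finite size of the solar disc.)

The sunset hour angle satisfies cos H_s = −tan φ tan δ = 0.3953, giving H_s = 66.72°.
Day length = 2 H_s / 15° h⁻¹ = 133.44° / 15 = 8.896 h.

8.90 hours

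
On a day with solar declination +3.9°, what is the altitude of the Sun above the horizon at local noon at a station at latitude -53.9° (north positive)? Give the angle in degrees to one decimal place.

32.2°

At local solar noon the hour angle is zero, so the elevation is 90° − |φ − δ| = 90° − |-53.9° − (3.9°)| = 90° − 57.8° = 32.2°.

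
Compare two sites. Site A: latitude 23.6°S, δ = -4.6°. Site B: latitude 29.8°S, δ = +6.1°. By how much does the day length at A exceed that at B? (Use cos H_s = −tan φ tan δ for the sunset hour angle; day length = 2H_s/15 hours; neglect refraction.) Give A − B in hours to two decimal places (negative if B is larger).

A: H_s = arccos(−tan -23.6° · tan -4.6°) = 92.01°, so 2H_s/15 = 12.2680 h.
B: H_s = arccos(−tan -29.8° · tan 6.1°) = 86.49°, so 2H_s/15 = 11.5320 h.
A − B = 12.2680 − 11.5320 = 0.7360 h.

+0.74 h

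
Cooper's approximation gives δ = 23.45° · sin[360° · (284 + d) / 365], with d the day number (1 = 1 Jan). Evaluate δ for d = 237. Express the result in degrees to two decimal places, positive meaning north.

+10.33°

360 × (284 + 237) / 365 = 513.863°; sin(513.863°) = 0.4405.
δ = 23.45 × 0.4405 = 10.330° ≈ +10.33°.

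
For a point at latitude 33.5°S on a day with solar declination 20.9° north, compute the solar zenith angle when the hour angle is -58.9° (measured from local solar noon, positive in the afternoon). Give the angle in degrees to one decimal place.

78.1°

With φ = -33.5°, δ = 20.9°, H = -58.90°: sin φ sin δ = -0.1969, cos φ cos δ cos H = 0.4024, so cos θ_z = 0.2055.
θ_z = arccos(0.2055) = 78.14°.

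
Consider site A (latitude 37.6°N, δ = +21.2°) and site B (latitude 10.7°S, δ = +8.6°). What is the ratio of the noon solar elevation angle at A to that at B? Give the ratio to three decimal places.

A: 90° − |37.6 − (21.2)| = 73.60°.
B: 90° − |-10.7 − (8.6)| = 70.70°.
Ratio A/B = 73.6000 / 70.7000 = 1.0410.

1.041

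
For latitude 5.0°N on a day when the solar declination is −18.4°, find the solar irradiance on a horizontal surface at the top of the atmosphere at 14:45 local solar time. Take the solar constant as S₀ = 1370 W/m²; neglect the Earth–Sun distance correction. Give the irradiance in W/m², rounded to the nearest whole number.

936 W/m²

Hour angle H = 15° × (14.75 − 12) = 41.25°.
With φ = 5.0°, δ = -18.4°, H = 41.25°: sin φ sin δ = -0.0275, cos φ cos δ cos H = 0.7107, so cos θ_z = 0.6832.
Top-of-atmosphere irradiance = S₀ cos θ_z = 1370 × 0.6832 = 935.98 W/m².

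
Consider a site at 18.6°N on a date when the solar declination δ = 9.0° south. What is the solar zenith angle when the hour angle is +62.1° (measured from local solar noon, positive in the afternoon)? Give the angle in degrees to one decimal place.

67.2°

cos θ_z = sin φ sin δ + cos φ cos δ cos H = (0.3190)(-0.1564) + (0.9478)(0.9877)(0.4679) = 0.3881.
θ_z = arccos(0.3881) = 67.16°.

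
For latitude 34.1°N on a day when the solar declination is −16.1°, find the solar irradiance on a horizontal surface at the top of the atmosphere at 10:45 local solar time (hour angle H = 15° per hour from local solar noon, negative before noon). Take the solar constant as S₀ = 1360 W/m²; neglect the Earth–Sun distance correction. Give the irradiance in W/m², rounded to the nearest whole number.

Hour angle H = 15° × (10.75 − 12) = -18.75°.
cos θ_z = sin φ sin δ + cos φ cos δ cos H = (0.5606)(-0.2773) + (0.8281)(0.9608)(0.9469) = 0.5979.
Top-of-atmosphere irradiance = S₀ cos θ_z = 1360 × 0.5979 = 813.14 W/m².

813 W/m²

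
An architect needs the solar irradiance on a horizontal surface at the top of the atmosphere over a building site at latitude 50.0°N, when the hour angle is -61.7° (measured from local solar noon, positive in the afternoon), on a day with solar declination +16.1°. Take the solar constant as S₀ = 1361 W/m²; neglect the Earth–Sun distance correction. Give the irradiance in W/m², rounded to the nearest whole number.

cos θ_z = sin(50.0°) sin(16.1°) + cos(50.0°) cos(16.1°) cos(-61.70°) = 0.2124 + 0.2928 = 0.5052.
Top-of-atmosphere irradiance = S₀ cos θ_z = 1361 × 0.5052 = 687.58 W/m².

688 W/m²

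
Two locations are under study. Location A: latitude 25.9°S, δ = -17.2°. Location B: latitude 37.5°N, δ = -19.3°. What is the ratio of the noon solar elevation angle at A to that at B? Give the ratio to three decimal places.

2.449

A: 90° − |-25.9 − (-17.2)| = 81.30°.
B: 90° − |37.5 − (-19.3)| = 33.20°.
Ratio A/B = 81.3000 / 33.2000 = 2.4488.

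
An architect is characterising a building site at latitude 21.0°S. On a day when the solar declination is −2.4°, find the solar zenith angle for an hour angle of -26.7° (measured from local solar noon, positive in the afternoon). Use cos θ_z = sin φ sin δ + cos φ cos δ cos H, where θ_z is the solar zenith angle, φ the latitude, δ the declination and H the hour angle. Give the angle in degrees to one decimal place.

32.0°

cos θ_z = sin φ sin δ + cos φ cos δ cos H = (-0.3584)(-0.0419) + (0.9336)(0.9991)(0.8934) = 0.8483.
θ_z = arccos(0.8483) = 31.97°.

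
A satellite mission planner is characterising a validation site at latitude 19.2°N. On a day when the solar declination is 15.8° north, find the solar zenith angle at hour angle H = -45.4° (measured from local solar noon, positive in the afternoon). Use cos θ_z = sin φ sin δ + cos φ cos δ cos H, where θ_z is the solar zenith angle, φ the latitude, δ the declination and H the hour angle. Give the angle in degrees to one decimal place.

43.3°

cos θ_z = sin φ sin δ + cos φ cos δ cos H = (0.3289)(0.2723) + (0.9444)(0.9622)(0.7022) = 0.7276.
θ_z = arccos(0.7276) = 43.31°.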